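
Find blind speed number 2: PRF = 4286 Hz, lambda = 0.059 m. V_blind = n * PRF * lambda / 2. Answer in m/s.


V_blind = 2 * 4286 * 0.059 / 2 = 252.9 m/s

252.9 m/s


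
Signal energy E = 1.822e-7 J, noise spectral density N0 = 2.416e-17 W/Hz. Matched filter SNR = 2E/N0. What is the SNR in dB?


SNR_lin = 2 * 1.822e-7 / 2.416e-17 = 1.508e10
SNR_dB = 10*log10(1.508e10) = 101.8 dB

101.8 dB


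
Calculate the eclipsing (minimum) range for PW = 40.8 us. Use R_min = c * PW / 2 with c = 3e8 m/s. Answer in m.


R_min = 3e8 * 40.8e-6 / 2 = 6120.0 m

6120.0 m


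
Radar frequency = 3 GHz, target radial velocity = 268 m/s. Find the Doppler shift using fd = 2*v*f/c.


fd = 2 * 268 * 3000000000.0 / 3e8 = 5360.0 Hz

5360.0 Hz


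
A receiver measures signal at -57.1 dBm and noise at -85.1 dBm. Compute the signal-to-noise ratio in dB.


SNR = -57.1 - (-85.1) = 28.0 dB

28.0 dB


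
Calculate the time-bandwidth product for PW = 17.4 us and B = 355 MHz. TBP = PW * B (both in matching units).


TBP = 17.4 * 355 = 6177.0

6177.0


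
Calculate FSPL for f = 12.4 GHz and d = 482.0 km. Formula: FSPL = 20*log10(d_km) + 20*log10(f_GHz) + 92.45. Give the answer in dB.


20*log10(482.0) = 53.66
20*log10(12.4) = 21.87
FSPL = 168.0 dB

168.0 dB


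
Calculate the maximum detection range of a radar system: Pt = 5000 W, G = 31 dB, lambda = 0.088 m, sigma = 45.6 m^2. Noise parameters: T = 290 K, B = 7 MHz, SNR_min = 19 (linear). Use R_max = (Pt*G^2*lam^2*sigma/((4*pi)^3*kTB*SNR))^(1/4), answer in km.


G_lin = 10^(31/10) = 1258.925412
R^4 = 5000 * 1258.925412^2 * 0.088^2 * 45.6 / ((4*pi)^3 * 1.38e-23 * 290 * 7000000.0 * 19)
R^4 = 2.64937e18 m^4
R_max = (2.64937e18)^(1/4) = 40344.6 m = 40.3 km

40.3 km


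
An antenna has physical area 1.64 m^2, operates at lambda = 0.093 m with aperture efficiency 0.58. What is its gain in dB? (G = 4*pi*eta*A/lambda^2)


G_linear = 4*pi*0.58*1.64/0.093^2 = 1382.02
G_dB = 10*log10(1382.02) = 31.4 dB

31.4 dB


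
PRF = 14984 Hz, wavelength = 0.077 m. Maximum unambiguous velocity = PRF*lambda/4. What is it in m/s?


V_ua = 14984 * 0.077 / 4 = 288.4 m/s

288.4 m/s


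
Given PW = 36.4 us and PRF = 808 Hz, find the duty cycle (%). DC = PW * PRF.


DC = 36.4e-6 * 808 * 100 = 2.94%

2.94%


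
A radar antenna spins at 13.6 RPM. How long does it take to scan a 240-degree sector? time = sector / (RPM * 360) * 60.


t = 240 / (13.6 * 360) * 60 = 2.94 s

2.94 s


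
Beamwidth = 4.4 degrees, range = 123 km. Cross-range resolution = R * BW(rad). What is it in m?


BW_rad = 0.076794487
CR = 123000 * 0.076794487 = 9445.7 m

9445.7 m


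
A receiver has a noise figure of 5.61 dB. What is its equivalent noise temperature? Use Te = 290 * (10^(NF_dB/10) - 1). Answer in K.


NF_lin = 10^(5.61/10) = 3.63915
Te = 290 * (3.63915 - 1) = 765.4 K

765.4 K


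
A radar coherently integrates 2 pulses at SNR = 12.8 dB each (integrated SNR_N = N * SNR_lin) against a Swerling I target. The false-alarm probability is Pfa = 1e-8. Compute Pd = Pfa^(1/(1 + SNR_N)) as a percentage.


SNR_lin = 10^(12.8/10) = 19.05461
SNR_N = 2 * 19.05461 = 38.10922
1/(1 + SNR_N) = 1/39.10922 = 0.0255694
Pd = (1e-8)^0.0255694 = 0.62437
Pd = 62.4%

62.4%


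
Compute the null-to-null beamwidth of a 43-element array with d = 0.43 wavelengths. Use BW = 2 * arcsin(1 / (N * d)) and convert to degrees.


1/(N*d) = 1/(43*0.43) = 0.054083
BW = 2*arcsin(0.054083) = 6.2 degrees

6.2 degrees


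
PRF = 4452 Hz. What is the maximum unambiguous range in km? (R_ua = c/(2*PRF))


R_ua = 3e8 / (2 * 4452) = 33692.7 m = 33.7 km

33.7 km


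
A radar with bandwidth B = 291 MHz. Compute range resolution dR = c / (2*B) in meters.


dR = 3e8 / (2 * 291000000.0) = 0.52 m

0.52 m


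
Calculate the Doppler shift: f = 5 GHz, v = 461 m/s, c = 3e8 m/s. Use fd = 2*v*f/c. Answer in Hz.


fd = 2 * 461 * 5000000000.0 / 3e8 = 15366.7 Hz

15366.7 Hz


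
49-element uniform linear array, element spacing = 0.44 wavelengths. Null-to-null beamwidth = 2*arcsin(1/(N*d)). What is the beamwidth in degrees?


1/(N*d) = 1/(49*0.44) = 0.046382
BW = 2*arcsin(0.046382) = 5.3 degrees

5.3 degrees


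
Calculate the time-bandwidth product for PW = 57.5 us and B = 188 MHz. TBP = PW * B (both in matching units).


TBP = 57.5 * 188 = 10810.0

10810.0


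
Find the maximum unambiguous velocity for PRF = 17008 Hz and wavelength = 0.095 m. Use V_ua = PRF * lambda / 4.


V_ua = 17008 * 0.095 / 4 = 403.9 m/s

403.9 m/s


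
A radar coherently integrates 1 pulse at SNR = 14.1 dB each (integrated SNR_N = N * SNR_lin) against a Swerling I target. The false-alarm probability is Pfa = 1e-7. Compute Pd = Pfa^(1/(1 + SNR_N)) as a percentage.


SNR_lin = 10^(14.1/10) = 25.70396
SNR_N = 1 * 25.70396 = 25.70396
1/(1 + SNR_N) = 1/26.70396 = 0.0374476
Pd = (1e-7)^0.0374476 = 0.54685
Pd = 54.7%

54.7%


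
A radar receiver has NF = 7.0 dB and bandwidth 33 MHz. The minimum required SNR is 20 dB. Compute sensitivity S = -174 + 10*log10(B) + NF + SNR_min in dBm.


10*log10(33000000.0) = 75.19
S = -174 + 75.19 + 7.0 + 20 = -71.8 dBm

-71.8 dBm


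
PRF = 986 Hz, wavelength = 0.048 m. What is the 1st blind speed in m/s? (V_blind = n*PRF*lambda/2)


V_blind = 1 * 986 * 0.048 / 2 = 23.7 m/s

23.7 m/s


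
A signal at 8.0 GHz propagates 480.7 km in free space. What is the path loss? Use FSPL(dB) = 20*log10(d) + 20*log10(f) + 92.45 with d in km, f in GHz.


20*log10(480.7) = 53.64
20*log10(8.0) = 18.06
FSPL = 164.1 dB

164.1 dB


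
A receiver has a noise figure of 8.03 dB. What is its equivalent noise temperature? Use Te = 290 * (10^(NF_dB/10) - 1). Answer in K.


NF_lin = 10^(8.03/10) = 6.353309
Te = 290 * (6.353309 - 1) = 1552.5 K

1552.5 K


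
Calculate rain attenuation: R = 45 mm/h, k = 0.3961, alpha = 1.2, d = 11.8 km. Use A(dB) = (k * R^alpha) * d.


gamma = 0.3961 * 45^1.2 = 38.164525 dB/km
A = 38.164525 * 11.8 = 450.34 dB

450.34 dB


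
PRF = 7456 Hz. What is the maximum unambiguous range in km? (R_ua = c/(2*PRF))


R_ua = 3e8 / (2 * 7456) = 20118.0 m = 20.1 km

20.1 km


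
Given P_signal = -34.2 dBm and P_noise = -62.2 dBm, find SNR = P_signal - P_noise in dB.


SNR = -34.2 - (-62.2) = 28.0 dB

28.0 dB


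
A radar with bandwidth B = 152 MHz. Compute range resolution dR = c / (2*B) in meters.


dR = 3e8 / (2 * 152000000.0) = 0.99 m

0.99 m


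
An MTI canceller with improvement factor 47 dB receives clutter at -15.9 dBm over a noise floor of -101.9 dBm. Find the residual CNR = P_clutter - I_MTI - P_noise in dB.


CNR = -15.9 - 47 - (-101.9) = 39.0 dB

39.0 dB


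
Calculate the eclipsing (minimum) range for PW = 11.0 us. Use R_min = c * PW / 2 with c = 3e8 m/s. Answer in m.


R_min = 3e8 * 11.0e-6 / 2 = 1650.0 m

1650.0 m


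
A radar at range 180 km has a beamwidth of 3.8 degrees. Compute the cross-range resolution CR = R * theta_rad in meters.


BW_rad = 0.066322512
CR = 180000 * 0.066322512 = 11938.1 m

11938.1 m


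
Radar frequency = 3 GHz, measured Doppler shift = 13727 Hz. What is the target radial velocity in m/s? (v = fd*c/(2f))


v = 13727 * 3e8 / (2 * 3000000000.0) = 686.4 m/s

686.4 m/s


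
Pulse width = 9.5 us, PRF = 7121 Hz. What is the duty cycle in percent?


DC = 9.5e-6 * 7121 * 100 = 6.76%

6.76%


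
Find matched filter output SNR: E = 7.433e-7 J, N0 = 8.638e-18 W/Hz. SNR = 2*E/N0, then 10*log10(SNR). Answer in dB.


SNR_lin = 2 * 7.433e-7 / 8.638e-18 = 1.721e11
SNR_dB = 10*log10(1.721e11) = 112.4 dB

112.4 dB


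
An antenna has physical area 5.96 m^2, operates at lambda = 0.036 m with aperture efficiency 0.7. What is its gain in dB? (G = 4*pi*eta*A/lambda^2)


G_linear = 4*pi*0.7*5.96/0.036^2 = 40452.85
G_dB = 10*log10(40452.85) = 46.1 dB

46.1 dB


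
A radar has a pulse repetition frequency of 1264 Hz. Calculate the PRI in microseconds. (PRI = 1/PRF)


PRI = 1/1264 = 0.0007911392 s = 791.1 us

791.1 us


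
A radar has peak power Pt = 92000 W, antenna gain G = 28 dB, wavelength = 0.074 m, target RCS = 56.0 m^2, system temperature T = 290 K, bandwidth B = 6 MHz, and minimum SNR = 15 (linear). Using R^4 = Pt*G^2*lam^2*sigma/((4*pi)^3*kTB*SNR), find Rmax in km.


G_lin = 10^(28/10) = 630.957344
R^4 = 92000 * 630.957344^2 * 0.074^2 * 56.0 / ((4*pi)^3 * 1.38e-23 * 290 * 6000000.0 * 15)
R^4 = 1.57141e19 m^4
R_max = (1.57141e19)^(1/4) = 62961.1 m = 63.0 km

63.0 km


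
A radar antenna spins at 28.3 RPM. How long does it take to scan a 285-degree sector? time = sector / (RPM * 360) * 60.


t = 285 / (28.3 * 360) * 60 = 1.68 s

1.68 s


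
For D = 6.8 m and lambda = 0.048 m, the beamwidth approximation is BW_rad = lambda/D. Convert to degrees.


BW_rad = 0.048 / 6.8 = 0.007059
BW_deg = 0.4 degrees

0.4 degrees


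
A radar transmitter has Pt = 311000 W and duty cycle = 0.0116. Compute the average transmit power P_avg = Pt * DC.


P_avg = 311000 * 0.0116 = 3607.6 W

3607.6 W


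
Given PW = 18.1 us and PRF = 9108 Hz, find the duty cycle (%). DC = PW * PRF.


DC = 18.1e-6 * 9108 * 100 = 16.49%

16.49%


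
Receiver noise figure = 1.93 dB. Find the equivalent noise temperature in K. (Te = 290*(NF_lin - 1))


NF_lin = 10^(1.93/10) = 1.559553
Te = 290 * (1.559553 - 1) = 162.3 K

162.3 K


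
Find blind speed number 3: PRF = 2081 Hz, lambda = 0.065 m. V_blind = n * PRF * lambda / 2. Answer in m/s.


V_blind = 3 * 2081 * 0.065 / 2 = 202.9 m/s

202.9 m/s


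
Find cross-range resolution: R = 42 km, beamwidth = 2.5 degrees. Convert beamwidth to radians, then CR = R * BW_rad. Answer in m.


BW_rad = 0.043633231
CR = 42000 * 0.043633231 = 1832.6 m

1832.6 m


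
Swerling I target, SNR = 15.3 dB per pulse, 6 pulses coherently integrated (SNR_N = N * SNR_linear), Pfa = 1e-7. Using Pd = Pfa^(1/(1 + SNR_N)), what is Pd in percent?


SNR_lin = 10^(15.3/10) = 33.88442
SNR_N = 6 * 33.88442 = 203.30652
1/(1 + SNR_N) = 1/204.30652 = 0.0048946
Pd = (1e-7)^0.0048946 = 0.92414
Pd = 92.4%

92.4%


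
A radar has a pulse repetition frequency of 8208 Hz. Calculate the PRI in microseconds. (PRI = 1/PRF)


PRI = 1/8208 = 0.0001218324 s = 121.8 us

121.8 us


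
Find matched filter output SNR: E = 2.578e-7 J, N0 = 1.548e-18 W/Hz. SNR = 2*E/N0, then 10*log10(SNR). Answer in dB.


SNR_lin = 2 * 2.578e-7 / 1.548e-18 = 3.331e11
SNR_dB = 10*log10(3.331e11) = 115.2 dB

115.2 dB


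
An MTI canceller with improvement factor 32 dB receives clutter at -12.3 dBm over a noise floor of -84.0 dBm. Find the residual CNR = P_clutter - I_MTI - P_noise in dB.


CNR = -12.3 - 32 - (-84.0) = 39.7 dB

39.7 dB


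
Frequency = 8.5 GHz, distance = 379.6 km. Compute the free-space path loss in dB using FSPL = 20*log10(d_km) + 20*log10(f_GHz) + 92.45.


20*log10(379.6) = 51.59
20*log10(8.5) = 18.59
FSPL = 162.6 dB

162.6 dB


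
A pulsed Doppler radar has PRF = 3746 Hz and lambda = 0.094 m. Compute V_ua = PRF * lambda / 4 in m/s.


V_ua = 3746 * 0.094 / 4 = 88.0 m/s

88.0 m/s


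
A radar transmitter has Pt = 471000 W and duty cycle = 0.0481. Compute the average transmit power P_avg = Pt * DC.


P_avg = 471000 * 0.0481 = 22655.1 W

22655.1 W


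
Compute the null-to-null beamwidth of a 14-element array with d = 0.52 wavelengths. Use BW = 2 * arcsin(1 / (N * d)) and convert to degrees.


1/(N*d) = 1/(14*0.52) = 0.137363
BW = 2*arcsin(0.137363) = 15.8 degrees

15.8 degrees


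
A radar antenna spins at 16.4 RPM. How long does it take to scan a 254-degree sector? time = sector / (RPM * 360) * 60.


t = 254 / (16.4 * 360) * 60 = 2.58 s

2.58 s


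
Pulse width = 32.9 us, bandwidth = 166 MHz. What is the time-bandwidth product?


TBP = 32.9 * 166 = 5461.4

5461.4


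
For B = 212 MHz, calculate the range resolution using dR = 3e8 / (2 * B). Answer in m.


dR = 3e8 / (2 * 212000000.0) = 0.71 m

0.71 m


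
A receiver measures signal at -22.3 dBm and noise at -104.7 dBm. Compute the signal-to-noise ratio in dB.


SNR = -22.3 - (-104.7) = 82.4 dB

82.4 dB


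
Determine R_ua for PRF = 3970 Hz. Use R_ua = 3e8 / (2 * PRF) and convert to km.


R_ua = 3e8 / (2 * 3970) = 37783.4 m = 37.8 km

37.8 km


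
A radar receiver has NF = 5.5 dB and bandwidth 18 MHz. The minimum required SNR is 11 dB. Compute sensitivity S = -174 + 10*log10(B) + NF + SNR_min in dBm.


10*log10(18000000.0) = 72.55
S = -174 + 72.55 + 5.5 + 11 = -84.9 dBm

-84.9 dBm


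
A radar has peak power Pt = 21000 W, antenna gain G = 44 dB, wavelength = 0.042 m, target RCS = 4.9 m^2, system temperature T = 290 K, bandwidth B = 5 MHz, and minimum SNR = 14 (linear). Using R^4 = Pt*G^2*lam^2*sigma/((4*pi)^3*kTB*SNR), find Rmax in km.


G_lin = 10^(44/10) = 25118.864315
R^4 = 21000 * 25118.864315^2 * 0.042^2 * 4.9 / ((4*pi)^3 * 1.38e-23 * 290 * 5000000.0 * 14)
R^4 = 2.0602e20 m^4
R_max = (2.0602e20)^(1/4) = 119805.7 m = 119.8 km

119.8 km


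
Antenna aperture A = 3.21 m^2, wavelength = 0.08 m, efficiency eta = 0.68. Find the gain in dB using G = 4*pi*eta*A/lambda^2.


G_linear = 4*pi*0.68*3.21/0.08^2 = 4285.92
G_dB = 10*log10(4285.92) = 36.3 dB

36.3 dB


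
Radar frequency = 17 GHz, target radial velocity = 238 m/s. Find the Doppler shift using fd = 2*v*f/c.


fd = 2 * 238 * 17000000000.0 / 3e8 = 26973.3 Hz

26973.3 Hz


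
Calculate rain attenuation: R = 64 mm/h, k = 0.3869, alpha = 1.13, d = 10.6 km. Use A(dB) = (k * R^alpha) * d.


gamma = 0.3869 * 64^1.13 = 42.518908 dB/km
A = 42.518908 * 10.6 = 450.7 dB

450.7 dB


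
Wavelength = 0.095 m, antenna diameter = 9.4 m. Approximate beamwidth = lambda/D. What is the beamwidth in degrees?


BW_rad = 0.095 / 9.4 = 0.010106
BW_deg = 0.58 degrees

0.58 degrees


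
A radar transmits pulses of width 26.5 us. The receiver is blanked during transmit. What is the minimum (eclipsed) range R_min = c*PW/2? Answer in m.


R_min = 3e8 * 26.5e-6 / 2 = 3975.0 m

3975.0 m


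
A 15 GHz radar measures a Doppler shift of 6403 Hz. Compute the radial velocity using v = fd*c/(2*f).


v = 6403 * 3e8 / (2 * 15000000000.0) = 64.0 m/s

64.0 m/s


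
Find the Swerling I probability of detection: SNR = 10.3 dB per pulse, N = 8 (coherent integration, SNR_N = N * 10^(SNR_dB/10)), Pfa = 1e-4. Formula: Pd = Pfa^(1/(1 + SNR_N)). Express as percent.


SNR_lin = 10^(10.3/10) = 10.71519
SNR_N = 8 * 10.71519 = 85.72152
1/(1 + SNR_N) = 1/86.72152 = 0.0115312
Pd = (1e-4)^0.0115312 = 0.89924
Pd = 89.9%

89.9%


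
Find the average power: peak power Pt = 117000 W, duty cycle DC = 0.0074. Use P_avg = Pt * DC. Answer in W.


P_avg = 117000 * 0.0074 = 865.8 W

865.8 W


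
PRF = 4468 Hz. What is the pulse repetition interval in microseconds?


PRI = 1/4468 = 0.0002238138 s = 223.8 us

223.8 us


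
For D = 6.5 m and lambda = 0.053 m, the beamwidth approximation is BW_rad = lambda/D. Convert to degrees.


BW_rad = 0.053 / 6.5 = 0.008154
BW_deg = 0.47 degrees

0.47 degrees


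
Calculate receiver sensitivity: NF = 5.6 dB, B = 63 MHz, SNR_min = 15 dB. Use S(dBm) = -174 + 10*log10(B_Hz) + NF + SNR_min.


10*log10(63000000.0) = 77.99
S = -174 + 77.99 + 5.6 + 15 = -75.4 dBm

-75.4 dBm


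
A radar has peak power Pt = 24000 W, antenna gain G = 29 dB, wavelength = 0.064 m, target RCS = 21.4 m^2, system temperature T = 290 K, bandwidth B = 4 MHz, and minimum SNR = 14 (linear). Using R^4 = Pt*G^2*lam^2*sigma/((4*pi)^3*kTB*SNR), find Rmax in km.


G_lin = 10^(29/10) = 794.328235
R^4 = 24000 * 794.328235^2 * 0.064^2 * 21.4 / ((4*pi)^3 * 1.38e-23 * 290 * 4000000.0 * 14)
R^4 = 2.98463e18 m^4
R_max = (2.98463e18)^(1/4) = 41564.5 m = 41.6 km

41.6 km


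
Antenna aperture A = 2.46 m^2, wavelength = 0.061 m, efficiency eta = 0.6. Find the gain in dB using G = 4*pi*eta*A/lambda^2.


G_linear = 4*pi*0.6*2.46/0.061^2 = 4984.67
G_dB = 10*log10(4984.67) = 37.0 dB

37.0 dB


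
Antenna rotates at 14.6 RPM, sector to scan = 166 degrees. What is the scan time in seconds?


t = 166 / (14.6 * 360) * 60 = 1.89 s

1.89 s


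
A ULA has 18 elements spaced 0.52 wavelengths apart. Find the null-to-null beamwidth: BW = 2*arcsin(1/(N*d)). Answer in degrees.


1/(N*d) = 1/(18*0.52) = 0.106838
BW = 2*arcsin(0.106838) = 12.3 degrees

12.3 degrees


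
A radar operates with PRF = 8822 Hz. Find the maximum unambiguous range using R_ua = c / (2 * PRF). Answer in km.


R_ua = 3e8 / (2 * 8822) = 17002.9 m = 17.0 km

17.0 km


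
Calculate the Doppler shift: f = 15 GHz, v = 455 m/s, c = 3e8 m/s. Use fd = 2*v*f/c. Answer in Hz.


fd = 2 * 455 * 15000000000.0 / 3e8 = 45500.0 Hz

45500.0 Hz


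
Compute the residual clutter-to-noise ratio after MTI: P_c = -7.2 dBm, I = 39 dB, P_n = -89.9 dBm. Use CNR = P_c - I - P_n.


CNR = -7.2 - 39 - (-89.9) = 43.7 dB

43.7 dB


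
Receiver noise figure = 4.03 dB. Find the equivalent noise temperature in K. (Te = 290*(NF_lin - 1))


NF_lin = 10^(4.03/10) = 2.529298
Te = 290 * (2.529298 - 1) = 443.5 K

443.5 K


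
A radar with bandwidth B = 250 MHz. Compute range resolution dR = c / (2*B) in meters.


dR = 3e8 / (2 * 250000000.0) = 0.6 m

0.6 m


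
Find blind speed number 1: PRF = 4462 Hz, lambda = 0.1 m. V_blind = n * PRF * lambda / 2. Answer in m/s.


V_blind = 1 * 4462 * 0.1 / 2 = 223.1 m/s

223.1 m/s


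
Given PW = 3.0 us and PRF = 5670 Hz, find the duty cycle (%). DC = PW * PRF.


DC = 3.0e-6 * 5670 * 100 = 1.7%

1.7%


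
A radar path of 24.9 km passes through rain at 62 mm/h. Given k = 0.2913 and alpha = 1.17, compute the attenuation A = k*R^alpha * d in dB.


gamma = 0.2913 * 62^1.17 = 36.428288 dB/km
A = 36.428288 * 24.9 = 907.06 dB

907.06 dB


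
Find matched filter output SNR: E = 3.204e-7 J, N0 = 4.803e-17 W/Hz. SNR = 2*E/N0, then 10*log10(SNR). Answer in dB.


SNR_lin = 2 * 3.204e-7 / 4.803e-17 = 1.334e10
SNR_dB = 10*log10(1.334e10) = 101.3 dB

101.3 dB


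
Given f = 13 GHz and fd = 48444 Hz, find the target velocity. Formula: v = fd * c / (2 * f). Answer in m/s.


v = 48444 * 3e8 / (2 * 13000000000.0) = 559.0 m/s

559.0 m/s


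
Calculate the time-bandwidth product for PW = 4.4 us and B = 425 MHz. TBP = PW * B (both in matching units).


TBP = 4.4 * 425 = 1870.0

1870.0


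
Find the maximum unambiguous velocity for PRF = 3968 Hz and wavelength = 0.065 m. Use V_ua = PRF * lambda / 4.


V_ua = 3968 * 0.065 / 4 = 64.5 m/s

64.5 m/s


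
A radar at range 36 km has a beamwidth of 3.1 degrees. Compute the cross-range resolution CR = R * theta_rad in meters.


BW_rad = 0.054105207
CR = 36000 * 0.054105207 = 1947.8 m

1947.8 m


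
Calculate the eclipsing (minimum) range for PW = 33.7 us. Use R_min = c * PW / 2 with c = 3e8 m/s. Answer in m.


R_min = 3e8 * 33.7e-6 / 2 = 5055.0 m

5055.0 m


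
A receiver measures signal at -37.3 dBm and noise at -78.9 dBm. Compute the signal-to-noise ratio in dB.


SNR = -37.3 - (-78.9) = 41.6 dB

41.6 dB


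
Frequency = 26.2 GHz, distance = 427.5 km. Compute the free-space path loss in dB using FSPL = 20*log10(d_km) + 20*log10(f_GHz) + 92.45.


20*log10(427.5) = 52.62
20*log10(26.2) = 28.37
FSPL = 173.4 dB

173.4 dB


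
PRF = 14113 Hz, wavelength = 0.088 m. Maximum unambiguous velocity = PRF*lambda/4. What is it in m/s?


V_ua = 14113 * 0.088 / 4 = 310.5 m/s

310.5 m/s


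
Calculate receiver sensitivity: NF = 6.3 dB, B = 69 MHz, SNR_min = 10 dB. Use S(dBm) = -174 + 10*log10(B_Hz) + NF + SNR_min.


10*log10(69000000.0) = 78.39
S = -174 + 78.39 + 6.3 + 10 = -79.3 dBm

-79.3 dBm


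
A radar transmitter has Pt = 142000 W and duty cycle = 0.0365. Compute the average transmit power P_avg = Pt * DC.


P_avg = 142000 * 0.0365 = 5183.0 W

5183.0 W


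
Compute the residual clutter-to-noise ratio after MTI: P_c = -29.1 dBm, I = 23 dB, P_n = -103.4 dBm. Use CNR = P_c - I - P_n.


CNR = -29.1 - 23 - (-103.4) = 51.3 dB

51.3 dB


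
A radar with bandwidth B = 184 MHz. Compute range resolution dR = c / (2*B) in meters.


dR = 3e8 / (2 * 184000000.0) = 0.82 m

0.82 m


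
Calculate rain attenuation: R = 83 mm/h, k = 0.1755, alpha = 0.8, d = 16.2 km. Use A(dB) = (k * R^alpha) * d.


gamma = 0.1755 * 83^0.8 = 6.019211 dB/km
A = 6.019211 * 16.2 = 97.51 dB

97.51 dB


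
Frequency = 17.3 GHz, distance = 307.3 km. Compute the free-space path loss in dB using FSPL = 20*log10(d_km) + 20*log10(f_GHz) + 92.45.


20*log10(307.3) = 49.75
20*log10(17.3) = 24.76
FSPL = 167.0 dB

167.0 dB


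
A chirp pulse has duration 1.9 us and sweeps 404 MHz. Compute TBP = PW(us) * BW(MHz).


TBP = 1.9 * 404 = 767.6

767.6


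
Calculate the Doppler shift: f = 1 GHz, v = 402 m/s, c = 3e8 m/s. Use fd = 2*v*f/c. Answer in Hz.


fd = 2 * 402 * 1000000000.0 / 3e8 = 2680.0 Hz

2680.0 Hz


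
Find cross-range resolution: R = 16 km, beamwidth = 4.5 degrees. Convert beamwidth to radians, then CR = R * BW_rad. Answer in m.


BW_rad = 0.078539816
CR = 16000 * 0.078539816 = 1256.6 m

1256.6 m


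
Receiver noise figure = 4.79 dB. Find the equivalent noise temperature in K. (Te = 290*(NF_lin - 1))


NF_lin = 10^(4.79/10) = 3.013006
Te = 290 * (3.013006 - 1) = 583.8 K

583.8 K


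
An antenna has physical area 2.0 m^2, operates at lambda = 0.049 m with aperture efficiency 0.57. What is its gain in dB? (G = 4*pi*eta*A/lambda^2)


G_linear = 4*pi*0.57*2.0/0.049^2 = 5966.54
G_dB = 10*log10(5966.54) = 37.8 dB

37.8 dB


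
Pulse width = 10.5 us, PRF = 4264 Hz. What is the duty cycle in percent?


DC = 10.5e-6 * 4264 * 100 = 4.48%

4.48%


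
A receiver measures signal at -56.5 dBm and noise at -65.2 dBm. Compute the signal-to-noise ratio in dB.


SNR = -56.5 - (-65.2) = 8.7 dB

8.7 dB


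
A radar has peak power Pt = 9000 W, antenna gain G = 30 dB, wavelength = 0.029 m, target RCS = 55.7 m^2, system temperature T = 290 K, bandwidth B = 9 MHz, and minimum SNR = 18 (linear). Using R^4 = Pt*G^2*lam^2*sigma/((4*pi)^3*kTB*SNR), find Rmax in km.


G_lin = 10^(30/10) = 1000.0
R^4 = 9000 * 1000.0^2 * 0.029^2 * 55.7 / ((4*pi)^3 * 1.38e-23 * 290 * 9000000.0 * 18)
R^4 = 3.27697e17 m^4
R_max = (3.27697e17)^(1/4) = 23925.9 m = 23.9 km

23.9 km


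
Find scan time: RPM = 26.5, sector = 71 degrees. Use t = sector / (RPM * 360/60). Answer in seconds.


t = 71 / (26.5 * 360) * 60 = 0.45 s

0.45 s


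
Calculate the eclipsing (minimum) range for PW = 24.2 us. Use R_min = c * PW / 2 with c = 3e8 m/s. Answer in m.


R_min = 3e8 * 24.2e-6 / 2 = 3630.0 m

3630.0 m


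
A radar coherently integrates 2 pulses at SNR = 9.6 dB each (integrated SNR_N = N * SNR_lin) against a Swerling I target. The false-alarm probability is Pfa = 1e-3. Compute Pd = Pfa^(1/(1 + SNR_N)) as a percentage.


SNR_lin = 10^(9.6/10) = 9.12011
SNR_N = 2 * 9.12011 = 18.24022
1/(1 + SNR_N) = 1/19.24022 = 0.0519745
Pd = (1e-3)^0.0519745 = 0.69836
Pd = 69.8%

69.8%


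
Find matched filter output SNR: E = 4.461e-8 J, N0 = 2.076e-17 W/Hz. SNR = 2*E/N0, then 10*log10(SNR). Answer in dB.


SNR_lin = 2 * 4.461e-8 / 2.076e-17 = 4.298e9
SNR_dB = 10*log10(4.298e9) = 96.3 dB

96.3 dB


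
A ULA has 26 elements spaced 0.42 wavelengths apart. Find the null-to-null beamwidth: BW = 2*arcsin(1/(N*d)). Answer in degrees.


1/(N*d) = 1/(26*0.42) = 0.091575
BW = 2*arcsin(0.091575) = 10.5 degrees

10.5 degrees


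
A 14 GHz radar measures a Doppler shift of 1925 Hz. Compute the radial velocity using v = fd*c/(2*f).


v = 1925 * 3e8 / (2 * 14000000000.0) = 20.6 m/s

20.6 m/s


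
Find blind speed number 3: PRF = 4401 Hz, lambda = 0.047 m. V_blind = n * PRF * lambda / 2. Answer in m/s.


V_blind = 3 * 4401 * 0.047 / 2 = 310.3 m/s

310.3 m/s


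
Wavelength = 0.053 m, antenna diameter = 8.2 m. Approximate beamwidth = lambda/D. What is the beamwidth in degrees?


BW_rad = 0.053 / 8.2 = 0.006463
BW_deg = 0.37 degrees

0.37 degrees


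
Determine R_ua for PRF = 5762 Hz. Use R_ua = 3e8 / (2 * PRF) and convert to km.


R_ua = 3e8 / (2 * 5762) = 26032.6 m = 26.0 km

26.0 km


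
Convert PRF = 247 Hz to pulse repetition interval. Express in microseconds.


PRI = 1/247 = 0.004048583 s = 4048.6 us

4048.6 us


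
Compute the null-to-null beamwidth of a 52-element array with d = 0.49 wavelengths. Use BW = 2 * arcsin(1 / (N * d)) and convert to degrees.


1/(N*d) = 1/(52*0.49) = 0.039246
BW = 2*arcsin(0.039246) = 4.5 degrees

4.5 degrees


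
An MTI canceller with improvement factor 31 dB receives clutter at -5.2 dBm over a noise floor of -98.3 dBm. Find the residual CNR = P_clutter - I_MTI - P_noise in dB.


CNR = -5.2 - 31 - (-98.3) = 62.1 dB

62.1 dB


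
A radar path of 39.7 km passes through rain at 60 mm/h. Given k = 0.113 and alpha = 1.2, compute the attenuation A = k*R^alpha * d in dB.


gamma = 0.113 * 60^1.2 = 15.376587 dB/km
A = 15.376587 * 39.7 = 610.45 dB

610.45 dB


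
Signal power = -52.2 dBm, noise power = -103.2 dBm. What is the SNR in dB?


SNR = -52.2 - (-103.2) = 51.0 dB

51.0 dB


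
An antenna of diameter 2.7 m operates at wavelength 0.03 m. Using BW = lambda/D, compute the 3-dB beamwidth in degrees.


BW_rad = 0.03 / 2.7 = 0.011111
BW_deg = 0.64 degrees

0.64 degrees


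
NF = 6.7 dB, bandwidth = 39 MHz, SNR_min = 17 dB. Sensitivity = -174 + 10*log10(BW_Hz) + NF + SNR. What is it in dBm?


10*log10(39000000.0) = 75.91
S = -174 + 75.91 + 6.7 + 17 = -74.4 dBm

-74.4 dBm


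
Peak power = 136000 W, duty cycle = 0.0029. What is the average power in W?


P_avg = 136000 * 0.0029 = 394.4 W

394.4 W


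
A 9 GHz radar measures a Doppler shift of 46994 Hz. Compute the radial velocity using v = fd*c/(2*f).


v = 46994 * 3e8 / (2 * 9000000000.0) = 783.2 m/s

783.2 m/s


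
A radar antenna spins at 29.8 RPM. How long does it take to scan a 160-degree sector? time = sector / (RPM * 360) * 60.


t = 160 / (29.8 * 360) * 60 = 0.89 s

0.89 s


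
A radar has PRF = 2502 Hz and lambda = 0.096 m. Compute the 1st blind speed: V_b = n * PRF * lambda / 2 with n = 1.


V_blind = 1 * 2502 * 0.096 / 2 = 120.1 m/s

120.1 m/s


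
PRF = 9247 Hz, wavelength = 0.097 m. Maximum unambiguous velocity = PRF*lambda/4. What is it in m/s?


V_ua = 9247 * 0.097 / 4 = 224.2 m/s

224.2 m/s


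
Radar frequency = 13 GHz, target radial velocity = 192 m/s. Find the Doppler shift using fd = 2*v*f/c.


fd = 2 * 192 * 13000000000.0 / 3e8 = 16640.0 Hz

16640.0 Hz


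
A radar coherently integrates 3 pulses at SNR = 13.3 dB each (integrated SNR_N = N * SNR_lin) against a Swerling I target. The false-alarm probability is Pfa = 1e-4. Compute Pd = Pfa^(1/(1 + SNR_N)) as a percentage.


SNR_lin = 10^(13.3/10) = 21.37962
SNR_N = 3 * 21.37962 = 64.13886
1/(1 + SNR_N) = 1/65.13886 = 0.0153518
Pd = (1e-4)^0.0153518 = 0.86815
Pd = 86.8%

86.8%


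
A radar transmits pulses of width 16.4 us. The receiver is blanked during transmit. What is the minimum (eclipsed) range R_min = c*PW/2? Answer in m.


R_min = 3e8 * 16.4e-6 / 2 = 2460.0 m

2460.0 m


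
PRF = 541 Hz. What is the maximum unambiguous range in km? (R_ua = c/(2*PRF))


R_ua = 3e8 / (2 * 541) = 277264.3 m = 277.3 km

277.3 km


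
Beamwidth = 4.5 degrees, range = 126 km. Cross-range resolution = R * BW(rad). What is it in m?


BW_rad = 0.078539816
CR = 126000 * 0.078539816 = 9896.0 m

9896.0 m


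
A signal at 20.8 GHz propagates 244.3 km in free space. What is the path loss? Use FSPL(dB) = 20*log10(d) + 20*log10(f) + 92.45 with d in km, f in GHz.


20*log10(244.3) = 47.76
20*log10(20.8) = 26.36
FSPL = 166.6 dB

166.6 dB


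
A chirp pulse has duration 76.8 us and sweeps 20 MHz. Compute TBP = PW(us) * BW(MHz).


TBP = 76.8 * 20 = 1536.0

1536.0


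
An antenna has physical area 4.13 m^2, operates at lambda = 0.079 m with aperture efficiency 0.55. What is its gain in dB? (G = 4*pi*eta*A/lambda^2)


G_linear = 4*pi*0.55*4.13/0.079^2 = 4573.71
G_dB = 10*log10(4573.71) = 36.6 dB

36.6 dB


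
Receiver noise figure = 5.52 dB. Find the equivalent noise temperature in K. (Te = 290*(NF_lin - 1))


NF_lin = 10^(5.52/10) = 3.564511
Te = 290 * (3.564511 - 1) = 743.7 K

743.7 K


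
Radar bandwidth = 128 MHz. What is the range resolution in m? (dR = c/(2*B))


dR = 3e8 / (2 * 128000000.0) = 1.17 m

1.17 m


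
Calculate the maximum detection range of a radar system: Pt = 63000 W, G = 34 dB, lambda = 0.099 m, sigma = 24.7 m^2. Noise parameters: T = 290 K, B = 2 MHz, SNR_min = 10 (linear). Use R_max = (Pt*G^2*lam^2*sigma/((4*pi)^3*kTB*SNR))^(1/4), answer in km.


G_lin = 10^(34/10) = 2511.886432
R^4 = 63000 * 2511.886432^2 * 0.099^2 * 24.7 / ((4*pi)^3 * 1.38e-23 * 290 * 2000000.0 * 10)
R^4 = 6.05859e20 m^4
R_max = (6.05859e20)^(1/4) = 156889.1 m = 156.9 km

156.9 km


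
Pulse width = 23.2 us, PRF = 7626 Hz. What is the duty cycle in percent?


DC = 23.2e-6 * 7626 * 100 = 17.69%

17.69%


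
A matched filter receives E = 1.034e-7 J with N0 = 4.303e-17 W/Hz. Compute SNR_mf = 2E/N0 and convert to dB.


SNR_lin = 2 * 1.034e-7 / 4.303e-17 = 4.806e9
SNR_dB = 10*log10(4.806e9) = 96.8 dB

96.8 dB


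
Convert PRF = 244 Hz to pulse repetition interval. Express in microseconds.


PRI = 1/244 = 0.0040983607 s = 4098.4 us

4098.4 us


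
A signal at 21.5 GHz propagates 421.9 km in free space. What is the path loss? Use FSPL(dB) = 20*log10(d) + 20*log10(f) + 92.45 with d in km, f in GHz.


20*log10(421.9) = 52.5
20*log10(21.5) = 26.65
FSPL = 171.6 dB

171.6 dB


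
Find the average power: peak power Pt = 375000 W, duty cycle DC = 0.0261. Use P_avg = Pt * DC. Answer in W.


P_avg = 375000 * 0.0261 = 9787.5 W

9787.5 W


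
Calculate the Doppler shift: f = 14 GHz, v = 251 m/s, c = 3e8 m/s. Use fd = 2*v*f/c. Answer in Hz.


fd = 2 * 251 * 14000000000.0 / 3e8 = 23426.7 Hz

23426.7 Hz


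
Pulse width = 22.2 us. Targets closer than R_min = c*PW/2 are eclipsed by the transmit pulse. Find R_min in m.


R_min = 3e8 * 22.2e-6 / 2 = 3330.0 m

3330.0 m


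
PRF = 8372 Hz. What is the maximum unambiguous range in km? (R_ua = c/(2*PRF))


R_ua = 3e8 / (2 * 8372) = 17916.9 m = 17.9 km

17.9 km


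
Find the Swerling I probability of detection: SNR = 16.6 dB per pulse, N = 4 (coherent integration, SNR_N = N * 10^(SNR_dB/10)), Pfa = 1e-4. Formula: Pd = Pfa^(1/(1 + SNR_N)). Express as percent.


SNR_lin = 10^(16.6/10) = 45.70882
SNR_N = 4 * 45.70882 = 182.83528
1/(1 + SNR_N) = 1/183.83528 = 0.0054397
Pd = (1e-4)^0.0054397 = 0.95113
Pd = 95.1%

95.1%


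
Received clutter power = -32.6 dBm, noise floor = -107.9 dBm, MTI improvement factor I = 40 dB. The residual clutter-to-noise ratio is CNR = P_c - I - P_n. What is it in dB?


CNR = -32.6 - 40 - (-107.9) = 35.3 dB

35.3 dB


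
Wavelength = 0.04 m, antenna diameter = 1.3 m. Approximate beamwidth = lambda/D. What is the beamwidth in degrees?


BW_rad = 0.04 / 1.3 = 0.030769
BW_deg = 1.76 degrees

1.76 degrees


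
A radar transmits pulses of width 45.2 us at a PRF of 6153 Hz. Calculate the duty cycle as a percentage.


DC = 45.2e-6 * 6153 * 100 = 27.81%

27.81%


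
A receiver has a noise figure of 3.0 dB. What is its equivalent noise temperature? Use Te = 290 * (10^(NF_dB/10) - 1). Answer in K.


NF_lin = 10^(3.0/10) = 1.995262
Te = 290 * (1.995262 - 1) = 288.6 K

288.6 K


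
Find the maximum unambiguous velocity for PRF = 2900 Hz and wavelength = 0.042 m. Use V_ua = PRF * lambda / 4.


V_ua = 2900 * 0.042 / 4 = 30.5 m/s

30.5 m/s


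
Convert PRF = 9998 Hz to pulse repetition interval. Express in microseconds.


PRI = 1/9998 = 0.00010002 s = 100.0 us

100.0 us


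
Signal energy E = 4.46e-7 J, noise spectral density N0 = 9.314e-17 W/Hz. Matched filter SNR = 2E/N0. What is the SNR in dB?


SNR_lin = 2 * 4.46e-7 / 9.314e-17 = 9.577e9
SNR_dB = 10*log10(9.577e9) = 99.8 dB

99.8 dB


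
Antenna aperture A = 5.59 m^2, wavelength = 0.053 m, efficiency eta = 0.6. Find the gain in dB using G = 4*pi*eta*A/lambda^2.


G_linear = 4*pi*0.6*5.59/0.053^2 = 15004.49
G_dB = 10*log10(15004.49) = 41.8 dB

41.8 dB


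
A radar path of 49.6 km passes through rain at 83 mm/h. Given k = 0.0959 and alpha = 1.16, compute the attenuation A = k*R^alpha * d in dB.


gamma = 0.0959 * 83^1.16 = 16.141697 dB/km
A = 16.141697 * 49.6 = 800.63 dB

800.63 dB


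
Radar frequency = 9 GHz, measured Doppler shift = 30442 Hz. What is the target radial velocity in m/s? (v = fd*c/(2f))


v = 30442 * 3e8 / (2 * 9000000000.0) = 507.4 m/s

507.4 m/s


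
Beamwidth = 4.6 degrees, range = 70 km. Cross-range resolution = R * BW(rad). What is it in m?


BW_rad = 0.080285146
CR = 70000 * 0.080285146 = 5620.0 m

5620.0 m


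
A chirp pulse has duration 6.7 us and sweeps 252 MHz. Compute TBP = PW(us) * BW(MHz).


TBP = 6.7 * 252 = 1688.4

1688.4


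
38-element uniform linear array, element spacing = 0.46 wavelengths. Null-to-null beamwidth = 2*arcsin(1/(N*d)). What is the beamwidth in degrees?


1/(N*d) = 1/(38*0.46) = 0.057208
BW = 2*arcsin(0.057208) = 6.6 degrees

6.6 degrees


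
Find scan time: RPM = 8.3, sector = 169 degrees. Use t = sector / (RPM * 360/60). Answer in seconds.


t = 169 / (8.3 * 360) * 60 = 3.39 s

3.39 s


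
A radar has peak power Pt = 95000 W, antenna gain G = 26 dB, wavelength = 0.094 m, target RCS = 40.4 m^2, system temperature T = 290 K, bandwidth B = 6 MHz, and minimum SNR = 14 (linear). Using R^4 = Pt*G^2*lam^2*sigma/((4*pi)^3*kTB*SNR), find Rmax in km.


G_lin = 10^(26/10) = 398.107171
R^4 = 95000 * 398.107171^2 * 0.094^2 * 40.4 / ((4*pi)^3 * 1.38e-23 * 290 * 6000000.0 * 14)
R^4 = 8.05703e18 m^4
R_max = (8.05703e18)^(1/4) = 53277.5 m = 53.3 km

53.3 km


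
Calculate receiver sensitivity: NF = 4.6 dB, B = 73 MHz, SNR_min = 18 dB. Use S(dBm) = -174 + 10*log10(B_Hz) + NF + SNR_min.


10*log10(73000000.0) = 78.63
S = -174 + 78.63 + 4.6 + 18 = -72.8 dBm

-72.8 dBm


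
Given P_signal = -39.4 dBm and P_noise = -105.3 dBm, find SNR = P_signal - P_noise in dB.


SNR = -39.4 - (-105.3) = 65.9 dB

65.9 dB


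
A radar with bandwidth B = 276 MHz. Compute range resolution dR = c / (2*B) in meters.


dR = 3e8 / (2 * 276000000.0) = 0.54 m

0.54 m


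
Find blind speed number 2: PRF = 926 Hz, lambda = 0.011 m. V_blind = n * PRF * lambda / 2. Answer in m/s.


V_blind = 2 * 926 * 0.011 / 2 = 10.2 m/s

10.2 m/s


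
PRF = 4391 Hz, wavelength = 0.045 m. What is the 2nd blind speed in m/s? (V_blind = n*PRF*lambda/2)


V_blind = 2 * 4391 * 0.045 / 2 = 197.6 m/s

197.6 m/s


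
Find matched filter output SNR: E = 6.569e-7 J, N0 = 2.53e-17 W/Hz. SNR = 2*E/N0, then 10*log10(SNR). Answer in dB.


SNR_lin = 2 * 6.569e-7 / 2.53e-17 = 5.193e10
SNR_dB = 10*log10(5.193e10) = 107.2 dB

107.2 dB


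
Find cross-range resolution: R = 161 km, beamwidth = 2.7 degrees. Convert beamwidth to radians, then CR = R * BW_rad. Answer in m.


BW_rad = 0.04712389
CR = 161000 * 0.04712389 = 7586.9 m

7586.9 m


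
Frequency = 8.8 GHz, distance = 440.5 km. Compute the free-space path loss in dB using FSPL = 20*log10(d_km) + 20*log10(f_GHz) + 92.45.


20*log10(440.5) = 52.88
20*log10(8.8) = 18.89
FSPL = 164.2 dB

164.2 dB


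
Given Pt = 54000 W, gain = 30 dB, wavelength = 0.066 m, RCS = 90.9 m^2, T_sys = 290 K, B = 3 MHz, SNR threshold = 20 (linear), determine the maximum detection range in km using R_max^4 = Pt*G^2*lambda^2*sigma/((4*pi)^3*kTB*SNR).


G_lin = 10^(30/10) = 1000.0
R^4 = 54000 * 1000.0^2 * 0.066^2 * 90.9 / ((4*pi)^3 * 1.38e-23 * 290 * 3000000.0 * 20)
R^4 = 4.48733e19 m^4
R_max = (4.48733e19)^(1/4) = 81845.9 m = 81.8 km

81.8 km


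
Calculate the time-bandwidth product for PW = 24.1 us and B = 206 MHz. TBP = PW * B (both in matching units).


TBP = 24.1 * 206 = 4964.6

4964.6


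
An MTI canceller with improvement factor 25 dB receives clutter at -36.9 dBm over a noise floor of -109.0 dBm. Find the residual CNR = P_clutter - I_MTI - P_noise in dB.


CNR = -36.9 - 25 - (-109.0) = 47.1 dB

47.1 dB


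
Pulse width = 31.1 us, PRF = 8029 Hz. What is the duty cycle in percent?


DC = 31.1e-6 * 8029 * 100 = 24.97%

24.97%


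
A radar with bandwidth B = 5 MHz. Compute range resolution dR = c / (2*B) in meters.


dR = 3e8 / (2 * 5000000.0) = 30.0 m

30.0 m


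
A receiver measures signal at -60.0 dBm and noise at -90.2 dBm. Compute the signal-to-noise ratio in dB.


SNR = -60.0 - (-90.2) = 30.2 dB

30.2 dB


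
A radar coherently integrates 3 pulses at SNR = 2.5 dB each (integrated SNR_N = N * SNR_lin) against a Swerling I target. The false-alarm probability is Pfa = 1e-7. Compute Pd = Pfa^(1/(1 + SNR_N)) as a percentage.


SNR_lin = 10^(2.5/10) = 1.77828
SNR_N = 3 * 1.77828 = 5.33484
1/(1 + SNR_N) = 1/6.33484 = 0.1578572
Pd = (1e-7)^0.1578572 = 0.07852
Pd = 7.9%

7.9%


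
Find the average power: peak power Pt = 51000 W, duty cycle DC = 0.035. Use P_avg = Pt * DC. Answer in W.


P_avg = 51000 * 0.035 = 1785.0 W

1785.0 W


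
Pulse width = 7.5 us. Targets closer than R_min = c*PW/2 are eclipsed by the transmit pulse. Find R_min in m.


R_min = 3e8 * 7.5e-6 / 2 = 1125.0 m

1125.0 m


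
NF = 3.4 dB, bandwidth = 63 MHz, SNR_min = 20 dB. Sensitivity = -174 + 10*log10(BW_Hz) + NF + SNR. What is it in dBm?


10*log10(63000000.0) = 77.99
S = -174 + 77.99 + 3.4 + 20 = -72.6 dBm

-72.6 dBm


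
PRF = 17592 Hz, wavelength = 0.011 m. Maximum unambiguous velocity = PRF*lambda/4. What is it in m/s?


V_ua = 17592 * 0.011 / 4 = 48.4 m/s

48.4 m/s


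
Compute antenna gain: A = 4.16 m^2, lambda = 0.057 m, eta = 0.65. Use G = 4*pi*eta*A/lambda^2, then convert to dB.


G_linear = 4*pi*0.65*4.16/0.057^2 = 10458.44
G_dB = 10*log10(10458.44) = 40.2 dB

40.2 dB


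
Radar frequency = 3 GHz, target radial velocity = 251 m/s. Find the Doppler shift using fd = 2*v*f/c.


fd = 2 * 251 * 3000000000.0 / 3e8 = 5020.0 Hz

5020.0 Hz


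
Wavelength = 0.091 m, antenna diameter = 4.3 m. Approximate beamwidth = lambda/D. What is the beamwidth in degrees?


BW_rad = 0.091 / 4.3 = 0.021163
BW_deg = 1.21 degrees

1.21 degrees


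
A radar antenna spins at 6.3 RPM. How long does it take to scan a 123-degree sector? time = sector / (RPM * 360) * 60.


t = 123 / (6.3 * 360) * 60 = 3.25 s

3.25 s


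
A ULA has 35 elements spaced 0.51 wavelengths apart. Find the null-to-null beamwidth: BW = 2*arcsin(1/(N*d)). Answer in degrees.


1/(N*d) = 1/(35*0.51) = 0.056022
BW = 2*arcsin(0.056022) = 6.4 degrees

6.4 degrees


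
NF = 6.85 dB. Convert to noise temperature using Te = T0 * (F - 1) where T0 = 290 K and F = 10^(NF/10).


NF_lin = 10^(6.85/10) = 4.841724
Te = 290 * (4.841724 - 1) = 1114.1 K

1114.1 K


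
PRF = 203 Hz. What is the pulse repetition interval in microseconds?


PRI = 1/203 = 0.0049261084 s = 4926.1 us

4926.1 us


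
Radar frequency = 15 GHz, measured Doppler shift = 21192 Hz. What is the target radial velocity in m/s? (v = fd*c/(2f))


v = 21192 * 3e8 / (2 * 15000000000.0) = 211.9 m/s

211.9 m/s


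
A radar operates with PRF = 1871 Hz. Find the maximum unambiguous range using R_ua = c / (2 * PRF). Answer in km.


R_ua = 3e8 / (2 * 1871) = 80171.0 m = 80.2 km

80.2 km


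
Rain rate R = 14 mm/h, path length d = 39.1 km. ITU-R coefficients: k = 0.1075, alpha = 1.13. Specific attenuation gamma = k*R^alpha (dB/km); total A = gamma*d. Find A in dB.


gamma = 0.1075 * 14^1.13 = 2.120963 dB/km
A = 2.120963 * 39.1 = 82.93 dB

82.93 dB


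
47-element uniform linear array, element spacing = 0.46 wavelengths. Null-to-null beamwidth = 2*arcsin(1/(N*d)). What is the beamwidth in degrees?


1/(N*d) = 1/(47*0.46) = 0.046253
BW = 2*arcsin(0.046253) = 5.3 degrees

5.3 degrees
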